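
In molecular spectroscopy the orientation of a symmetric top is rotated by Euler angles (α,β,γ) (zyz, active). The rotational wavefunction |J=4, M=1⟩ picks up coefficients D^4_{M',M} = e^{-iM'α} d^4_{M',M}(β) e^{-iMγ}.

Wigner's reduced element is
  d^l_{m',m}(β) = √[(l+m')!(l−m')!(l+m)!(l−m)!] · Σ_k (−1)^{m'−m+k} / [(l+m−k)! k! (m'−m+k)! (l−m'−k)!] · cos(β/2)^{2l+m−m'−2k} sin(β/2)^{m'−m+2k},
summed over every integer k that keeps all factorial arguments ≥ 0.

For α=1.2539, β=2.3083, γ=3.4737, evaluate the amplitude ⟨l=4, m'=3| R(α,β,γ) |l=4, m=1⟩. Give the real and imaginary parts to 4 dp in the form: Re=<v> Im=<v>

Re=-0.1270 Im=0.1784

First d^4_{3,1}(β=2.3083), then the phase factors e^{-i(3)α} and e^{-i(1)γ}:
c=cos(2.3083/2)=0.404696, s=sin(2.3083/2)=0.914451; N=√[5040·1·120·6]=1904.940944
Admissible k: 0..1 (factorial args all ≥0)
  k=0: (−1)^2·1904.9409/(240)·0.4047^6·0.9145^2 = +0.029158
  k=1: (−1)^3·1904.9409/(144)·0.4047^4·0.9145^4 = -0.248129
d^4_{3,1}(2.3083) = +0.029158 -0.248129 = -0.218970
D = (-0.813816+0.581123i)·(-0.218970)·(-0.945357+0.326036i) = -0.126976+0.178395i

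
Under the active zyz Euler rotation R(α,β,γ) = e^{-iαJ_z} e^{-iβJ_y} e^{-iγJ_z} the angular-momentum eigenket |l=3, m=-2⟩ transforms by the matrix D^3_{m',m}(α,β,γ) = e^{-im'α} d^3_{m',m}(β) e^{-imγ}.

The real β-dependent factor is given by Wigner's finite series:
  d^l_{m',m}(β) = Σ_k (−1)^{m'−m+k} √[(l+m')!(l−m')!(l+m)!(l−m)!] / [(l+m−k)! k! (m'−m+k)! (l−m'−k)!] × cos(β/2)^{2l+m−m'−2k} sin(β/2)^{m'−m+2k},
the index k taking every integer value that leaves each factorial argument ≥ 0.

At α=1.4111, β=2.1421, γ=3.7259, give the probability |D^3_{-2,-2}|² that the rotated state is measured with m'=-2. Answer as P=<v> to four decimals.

P=0.0365

First d^3_{-2,-2}(β=2.1421), then the phase factors e^{-i(-2)α} and e^{-i(-2)γ}:
c=cos(2.1421/2)=0.479203, s=sin(2.1421/2)=0.877704; N=√[1·120·1·120]=120.000000
The bounds max(0,m−m')=0 and min(l+m,l−m')=1 give 2 terms
  k=0: (−1)^0·120.0000/(120)·0.4792^6·0.8777^0 = +0.012109
  k=1: (−1)^1·120.0000/(24)·0.4792^4·0.8777^2 = -0.203116
d^3_{-2,-2}(2.1421) = +0.012109 -0.203116 = -0.191007
|D^3_{-2,-2}|² = |d^3_{-2,-2}(β)|² = (-0.191007)² = 0.036484 (the z-rotation phases have unit modulus)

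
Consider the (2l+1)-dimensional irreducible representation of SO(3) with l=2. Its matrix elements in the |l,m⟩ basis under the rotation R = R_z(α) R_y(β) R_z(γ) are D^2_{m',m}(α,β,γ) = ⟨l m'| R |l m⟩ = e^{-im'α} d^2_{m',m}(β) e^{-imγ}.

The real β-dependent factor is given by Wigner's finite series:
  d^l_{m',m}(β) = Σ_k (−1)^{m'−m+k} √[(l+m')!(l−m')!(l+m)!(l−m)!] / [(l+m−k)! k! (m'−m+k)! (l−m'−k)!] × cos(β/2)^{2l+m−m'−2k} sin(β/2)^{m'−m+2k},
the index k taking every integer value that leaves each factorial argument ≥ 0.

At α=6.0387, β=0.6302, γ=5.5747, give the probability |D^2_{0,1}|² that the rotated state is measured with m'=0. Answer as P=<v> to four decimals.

P=0.3400

Split into d^2_{0,1}(β=0.6302) × two z-phases.
c=cos(0.6302/2)=0.950765, s=sin(0.6302/2)=0.309912; N=√[2·2·6·1]=4.898979
Admissible k: 1..2 (factorial args all ≥0)
  k=1: (−1)^0·4.8990/(2)·0.9508^3·0.3099^1 = +0.652429
  k=2: (−1)^1·4.8990/(2)·0.9508^1·0.3099^3 = -0.069321
d^2_{0,1}(0.6302) = +0.652429 -0.069321 = +0.583109
|D^2_{0,1}|² = |d^2_{0,1}(β)|² = (+0.583109)² = 0.340016 (the z-rotation phases have unit modulus)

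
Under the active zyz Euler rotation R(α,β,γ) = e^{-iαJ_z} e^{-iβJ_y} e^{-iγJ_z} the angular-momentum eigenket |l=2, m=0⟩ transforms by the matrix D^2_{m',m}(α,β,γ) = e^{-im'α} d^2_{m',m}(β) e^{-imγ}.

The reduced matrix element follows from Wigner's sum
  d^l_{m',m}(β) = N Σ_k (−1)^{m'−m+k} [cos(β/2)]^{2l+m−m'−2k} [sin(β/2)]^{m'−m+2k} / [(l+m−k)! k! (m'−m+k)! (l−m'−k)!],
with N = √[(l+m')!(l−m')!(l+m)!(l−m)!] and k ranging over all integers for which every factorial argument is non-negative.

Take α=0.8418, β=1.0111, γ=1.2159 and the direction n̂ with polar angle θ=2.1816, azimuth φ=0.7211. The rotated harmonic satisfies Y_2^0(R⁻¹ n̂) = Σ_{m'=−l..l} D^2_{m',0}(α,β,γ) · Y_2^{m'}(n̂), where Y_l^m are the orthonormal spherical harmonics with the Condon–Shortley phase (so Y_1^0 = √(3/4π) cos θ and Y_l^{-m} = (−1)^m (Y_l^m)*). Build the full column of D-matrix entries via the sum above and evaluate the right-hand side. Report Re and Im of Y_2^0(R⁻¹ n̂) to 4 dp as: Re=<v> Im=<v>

Re=-0.1754 Im=0.0000

Need the full column D^2_{m',0} for m'=−2..2 at α=0.8418, β=1.0111, γ=1.2159.
cos(β/2)=0.874908, sin(β/2)=0.484289
d^2_{-2,0}: single k=2 term ⇒ +0.439754;  D = -0.049501+0.436959i
d^2_{-1,0}: k∈[1..2] ⇒ +0.794452 -0.243417 = +0.551035;  D = +0.367056+0.410985i
d^2_{0,0}: k∈[0..2] ⇒ +0.585936 -0.718115 +0.055007 = -0.077172;  D = -0.077172+0.000000i
d^2_{1,0}: k∈[0..1] ⇒ -0.794452 +0.243417 = -0.551035;  D = -0.367056+0.410985i
d^2_{2,0}: single k=0 term ⇒ +0.439754;  D = -0.049501-0.436959i
Y_2^{m'}(θ=2.1816,φ=0.7211) and Σ D·Y over m':
  (-0.0495+0.4370i)·(+0.0332-0.2571i)  (+0.3671+0.4110i)·(-0.2726+0.2396i)  (-0.0772+0.0000i)·(-0.0042+0.0000i)  (-0.3671+0.4110i)·(+0.2726+0.2396i)  (-0.0495-0.4370i)·(+0.0332+0.2571i)
Y_2^0(R⁻¹ n̂) = -0.175406+0.000000i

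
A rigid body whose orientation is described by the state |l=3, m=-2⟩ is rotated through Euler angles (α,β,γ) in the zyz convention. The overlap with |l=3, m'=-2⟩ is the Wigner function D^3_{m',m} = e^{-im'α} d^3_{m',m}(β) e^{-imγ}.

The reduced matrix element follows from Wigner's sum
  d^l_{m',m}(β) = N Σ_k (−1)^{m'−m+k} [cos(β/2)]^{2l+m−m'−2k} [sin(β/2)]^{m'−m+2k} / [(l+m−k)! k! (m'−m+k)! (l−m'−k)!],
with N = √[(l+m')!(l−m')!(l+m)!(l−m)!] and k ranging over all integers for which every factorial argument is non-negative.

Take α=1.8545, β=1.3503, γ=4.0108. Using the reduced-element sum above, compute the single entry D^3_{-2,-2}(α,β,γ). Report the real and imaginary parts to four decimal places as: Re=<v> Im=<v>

D^3_{-2,-2}(1.8545,1.3503,4.0108) = e^{-i·-2·1.8545}·d^3_{-2,-2}(1.3503)·e^{-i·-2·4.0108}. Compute d first:
With c≡cos(β/2)=0.780613 and s≡sin(β/2)=0.625014, N=[1·120·1·120]^{1/2}=120.000000
Admissible k: 0..1 (factorial args all ≥0)
  k=0: (−1)^0·120.0000/(120)·0.7806^6·0.6250^0 = +0.226264
  k=1: (−1)^1·120.0000/(24)·0.7806^4·0.6250^2 = -0.725260
d^3_{-2,-2}(1.3503) = +0.226264 -0.725260 = -0.498996
D = (-0.843297-0.537447i)·(-0.498996)·(-0.166835+0.985985i) = -0.334630+0.370162i

Re=-0.3346 Im=0.3702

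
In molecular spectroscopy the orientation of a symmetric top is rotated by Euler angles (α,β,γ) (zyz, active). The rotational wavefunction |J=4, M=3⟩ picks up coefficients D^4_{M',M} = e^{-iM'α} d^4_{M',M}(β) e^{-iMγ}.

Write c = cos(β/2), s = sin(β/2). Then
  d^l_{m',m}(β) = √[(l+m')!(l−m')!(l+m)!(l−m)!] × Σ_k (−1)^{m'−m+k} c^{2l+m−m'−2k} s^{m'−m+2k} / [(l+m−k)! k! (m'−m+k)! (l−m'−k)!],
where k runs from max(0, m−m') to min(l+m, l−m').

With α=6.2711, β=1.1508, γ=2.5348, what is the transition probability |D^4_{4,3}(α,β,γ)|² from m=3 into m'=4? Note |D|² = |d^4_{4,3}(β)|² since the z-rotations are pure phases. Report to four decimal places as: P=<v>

P=0.2028

D^4_{4,3}(6.2711,1.1508,2.5348) = e^{-i·4·6.2711}·d^4_{4,3}(1.1508)·e^{-i·3·2.5348}. Compute d first:
Half-angle: c=0.838975, s=0.544170. N=√(40320·1·5040·1)=14255.272709
k∈{0} keeps every argument non-negative
  k=0: (−1)^1·14255.2727/(5040)·0.8390^7·0.5442^1 = -0.450321
d^4_{4,3}(1.1508) = -0.450321
|D^4_{4,3}|² = |d^4_{4,3}(β)|² = (-0.450321)² = 0.202789 (the z-rotation phases have unit modulus)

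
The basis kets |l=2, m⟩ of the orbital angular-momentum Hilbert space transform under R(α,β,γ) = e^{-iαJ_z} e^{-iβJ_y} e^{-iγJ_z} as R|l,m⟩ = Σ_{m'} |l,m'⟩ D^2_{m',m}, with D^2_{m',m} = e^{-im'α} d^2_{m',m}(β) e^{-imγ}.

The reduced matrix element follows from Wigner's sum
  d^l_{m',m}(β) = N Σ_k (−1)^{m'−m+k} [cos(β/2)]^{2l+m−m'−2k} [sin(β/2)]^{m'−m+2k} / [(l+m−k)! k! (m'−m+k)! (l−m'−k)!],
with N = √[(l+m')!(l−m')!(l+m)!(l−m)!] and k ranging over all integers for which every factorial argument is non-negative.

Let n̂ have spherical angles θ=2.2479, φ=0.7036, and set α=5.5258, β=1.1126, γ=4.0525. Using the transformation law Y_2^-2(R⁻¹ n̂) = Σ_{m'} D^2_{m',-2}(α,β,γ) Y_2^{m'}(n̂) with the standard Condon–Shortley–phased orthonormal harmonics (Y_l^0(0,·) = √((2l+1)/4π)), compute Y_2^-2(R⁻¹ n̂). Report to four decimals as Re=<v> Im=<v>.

Re=0.3707 Im=-0.0008

Need the full column D^2_{m',-2} for m'=−2..2 at α=5.5258, β=1.1126, γ=4.0525.
cos(β/2)=0.849215, sin(β/2)=0.528048
d^2_{-2,-2}: single k=0 term ⇒ +0.520080;  D = +0.495756+0.157190i
d^2_{-1,-2}: single k=0 term ⇒ -0.646779;  D = -0.313690-0.565616i
d^2_{0,-2}: single k=0 term ⇒ +0.492558;  D = -0.122347+0.477121i
d^2_{1,-2}: single k=0 term ⇒ -0.250073;  D = +0.211557-0.133342i
d^2_{2,-2}: single k=0 term ⇒ +0.077749;  D = -0.076275-0.015065i
Y_2^{m'}(θ=2.2479,φ=0.7036) and Σ D·Y over m':
  (+0.4958+0.1572i)·(+0.0382-0.2315i)  (-0.3137-0.5656i)·(-0.2877+0.2441i)  (-0.1223+0.4771i)·(+0.0560+0.0000i)  (+0.2116-0.1333i)·(+0.2877+0.2441i)  (-0.0763-0.0151i)·(+0.0382+0.2315i)
Y_2^-2(R⁻¹ n̂) = +0.370740-0.000846i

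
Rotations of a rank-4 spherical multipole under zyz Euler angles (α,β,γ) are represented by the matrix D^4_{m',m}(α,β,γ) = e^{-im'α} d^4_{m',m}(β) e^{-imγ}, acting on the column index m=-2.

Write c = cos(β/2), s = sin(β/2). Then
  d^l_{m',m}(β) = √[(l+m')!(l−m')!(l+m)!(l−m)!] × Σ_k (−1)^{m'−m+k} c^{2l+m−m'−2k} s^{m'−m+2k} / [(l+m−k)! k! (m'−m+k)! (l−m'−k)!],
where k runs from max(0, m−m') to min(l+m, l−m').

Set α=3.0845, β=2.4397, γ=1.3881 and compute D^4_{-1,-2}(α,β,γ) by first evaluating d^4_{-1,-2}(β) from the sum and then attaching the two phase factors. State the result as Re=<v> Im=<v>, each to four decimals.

Split into d^4_{-1,-2}(β=2.4397) × two z-phases.
c=cos(2.4397/2)=0.343787, s=sin(2.4397/2)=0.939048; N=√[6·120·2·720]=1018.233765
Admissible k: 0..2 (factorial args all ≥0)
  k=0: (−1)^1·1018.2338/(240)·0.3438^7·0.9390^1 = -0.002261
  k=1: (−1)^2·1018.2338/(48)·0.3438^5·0.9390^3 = +0.084356
  k=2: (−1)^3·1018.2338/(72)·0.3438^3·0.9390^5 = -0.419585
d^4_{-1,-2}(2.4397) = -0.002261 +0.084356 -0.419585 = -0.337491
D = (-0.998371+0.057062i)·(-0.337491)·(-0.933984+0.357316i) = -0.307816+0.138381i

Re=-0.3078 Im=0.1384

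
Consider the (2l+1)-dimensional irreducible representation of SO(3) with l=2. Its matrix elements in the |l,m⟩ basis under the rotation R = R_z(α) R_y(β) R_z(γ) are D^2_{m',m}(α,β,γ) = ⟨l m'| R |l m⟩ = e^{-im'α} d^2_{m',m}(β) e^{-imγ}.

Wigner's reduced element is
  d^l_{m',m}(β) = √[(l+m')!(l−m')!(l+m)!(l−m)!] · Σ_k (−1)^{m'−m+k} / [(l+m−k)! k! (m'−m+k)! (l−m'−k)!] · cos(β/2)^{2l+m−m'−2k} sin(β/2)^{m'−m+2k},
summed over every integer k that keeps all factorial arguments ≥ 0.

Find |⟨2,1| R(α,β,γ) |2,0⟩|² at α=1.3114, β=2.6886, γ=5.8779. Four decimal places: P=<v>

P=0.2323

Split into d^2_{1,0}(β=2.6886) × two z-phases.
c=cos(2.6886/2)=0.224565, s=sin(2.6886/2)=0.974459; N=√[6·1·2·2]=4.898979
k∈{0,1} keeps every argument non-negative
  k=0: (−1)^1·4.8990/(2)·0.2246^3·0.9745^1 = -0.027031
  k=1: (−1)^2·4.8990/(2)·0.2246^1·0.9745^3 = +0.508989
d^2_{1,0}(2.6886) = -0.027031 +0.508989 = +0.481958
|D^2_{1,0}|² = |d^2_{1,0}(β)|² = (+0.481958)² = 0.232283 (the z-rotation phases have unit modulus)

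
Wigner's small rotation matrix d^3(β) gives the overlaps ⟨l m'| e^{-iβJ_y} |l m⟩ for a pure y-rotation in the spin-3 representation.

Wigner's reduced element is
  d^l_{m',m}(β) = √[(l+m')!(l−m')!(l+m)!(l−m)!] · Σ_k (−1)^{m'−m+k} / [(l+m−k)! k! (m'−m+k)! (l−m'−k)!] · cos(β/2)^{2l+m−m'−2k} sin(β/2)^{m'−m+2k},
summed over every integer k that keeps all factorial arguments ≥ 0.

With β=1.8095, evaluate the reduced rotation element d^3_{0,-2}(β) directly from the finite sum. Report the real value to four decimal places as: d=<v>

d=-0.3057

d^3_{0,-2}(β=1.8095) via Wigner's sum:
Half-angle: c=0.617882, s=0.786271. N=√(6·6·1·120)=65.726707
Admissible k: 0..1 (factorial args all ≥0)
  k=0: (−1)^2·65.7267/(12)·0.6179^4·0.7863^2 = +0.493546
  k=1: (−1)^3·65.7267/(12)·0.6179^2·0.7863^4 = -0.799209
d^3_{0,-2}(1.8095) = +0.493546 -0.799209 = -0.305663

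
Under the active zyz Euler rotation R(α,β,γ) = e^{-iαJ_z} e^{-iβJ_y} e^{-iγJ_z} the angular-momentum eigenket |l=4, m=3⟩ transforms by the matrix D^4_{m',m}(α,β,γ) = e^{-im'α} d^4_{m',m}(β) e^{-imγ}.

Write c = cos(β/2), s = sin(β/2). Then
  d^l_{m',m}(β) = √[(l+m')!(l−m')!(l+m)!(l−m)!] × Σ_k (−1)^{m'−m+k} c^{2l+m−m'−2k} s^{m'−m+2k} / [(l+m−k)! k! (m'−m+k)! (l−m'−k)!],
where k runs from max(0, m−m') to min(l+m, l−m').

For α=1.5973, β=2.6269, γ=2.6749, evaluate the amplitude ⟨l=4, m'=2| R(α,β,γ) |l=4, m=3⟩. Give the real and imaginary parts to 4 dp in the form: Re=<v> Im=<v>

D^4_{2,3}(1.5973,2.6269,2.6749) = e^{-i·2·1.5973}·d^4_{2,3}(2.6269)·e^{-i·3·2.6749}. Compute d first:
c=cos(2.6269/2)=0.254515, s=sin(2.6269/2)=0.967069; N=√[720·2·5040·1]=2693.993318
k∈{1,2} keeps every argument non-negative
  k=1: (−1)^0·2693.9933/(720)·0.2545^7·0.9671^1 = +0.000250
  k=2: (−1)^1·2693.9933/(240)·0.2545^5·0.9671^3 = -0.010842
d^4_{2,3}(2.6269) = +0.000250 -0.010842 = -0.010592
Attach z-rotation phases: D = e^{-i(2)(1.5973)}·(-0.010592)·e^{-i(3)(2.6749)} = -0.002350-0.010328i

Re=-0.0024 Im=-0.0103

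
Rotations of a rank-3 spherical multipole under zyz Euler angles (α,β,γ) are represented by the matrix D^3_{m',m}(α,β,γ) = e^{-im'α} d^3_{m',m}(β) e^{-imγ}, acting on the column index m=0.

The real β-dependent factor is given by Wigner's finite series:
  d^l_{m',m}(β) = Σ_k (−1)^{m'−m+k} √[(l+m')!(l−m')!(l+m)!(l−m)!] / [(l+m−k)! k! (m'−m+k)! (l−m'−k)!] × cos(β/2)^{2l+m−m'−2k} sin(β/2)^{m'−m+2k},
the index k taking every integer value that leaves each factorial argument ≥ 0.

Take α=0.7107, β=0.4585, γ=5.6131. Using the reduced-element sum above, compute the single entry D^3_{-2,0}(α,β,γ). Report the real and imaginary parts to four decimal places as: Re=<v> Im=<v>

Re=0.0358 Im=0.2379

Split into d^3_{-2,0}(β=0.4585) × two z-phases.
c=cos(0.4585/2)=0.973837, s=sin(0.4585/2)=0.227247; N=√[1·120·6·6]=65.726707
k: max(0,(0)−(-2))=2 … min(3+(0),3−(-2))=3
  k=2: (−1)^0·65.7267/(12)·0.9738^4·0.2272^2 = +0.254392
  k=3: (−1)^1·65.7267/(12)·0.9738^2·0.2272^4 = -0.013852
d^3_{-2,0}(0.4585) = +0.254392 -0.013852 = +0.240539
Phases: e^{-i·(-2)·0.7107}=+0.148841+0.988861i, e^{-i·(0)·5.6131}=+1.000000+0.000000i ⇒ D=+0.035802+0.237860i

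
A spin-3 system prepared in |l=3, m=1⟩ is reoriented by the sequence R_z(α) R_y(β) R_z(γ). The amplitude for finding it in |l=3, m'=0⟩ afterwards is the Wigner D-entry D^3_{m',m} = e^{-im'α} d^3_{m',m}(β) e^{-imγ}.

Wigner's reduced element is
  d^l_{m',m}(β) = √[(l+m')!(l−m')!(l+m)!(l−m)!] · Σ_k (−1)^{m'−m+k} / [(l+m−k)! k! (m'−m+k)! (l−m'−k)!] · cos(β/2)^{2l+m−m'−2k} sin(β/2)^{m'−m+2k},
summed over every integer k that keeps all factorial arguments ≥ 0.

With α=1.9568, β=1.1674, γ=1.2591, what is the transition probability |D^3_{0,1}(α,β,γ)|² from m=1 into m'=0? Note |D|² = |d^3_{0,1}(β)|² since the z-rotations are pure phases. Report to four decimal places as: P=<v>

Split into d^3_{0,1}(β=1.1674) × two z-phases.
c=cos(1.1674/2)=0.834429, s=sin(1.1674/2)=0.551115; N=√[6·6·24·2]=41.569219
The bounds max(0,m−m')=1 and min(l+m,l−m')=3 give 3 terms
  k=1: (−1)^0·41.5692/(12)·0.8344^5·0.5511^1 = +0.772290
  k=2: (−1)^1·41.5692/(4)·0.8344^3·0.5511^3 = -1.010665
  k=3: (−1)^2·41.5692/(12)·0.8344^1·0.5511^5 = +0.146957
d^3_{0,1}(1.1674) = +0.772290 -1.010665 +0.146957 = -0.091418
|D^3_{0,1}|² = |d^3_{0,1}(β)|² = (-0.091418)² = 0.008357 (the z-rotation phases have unit modulus)

P=0.0084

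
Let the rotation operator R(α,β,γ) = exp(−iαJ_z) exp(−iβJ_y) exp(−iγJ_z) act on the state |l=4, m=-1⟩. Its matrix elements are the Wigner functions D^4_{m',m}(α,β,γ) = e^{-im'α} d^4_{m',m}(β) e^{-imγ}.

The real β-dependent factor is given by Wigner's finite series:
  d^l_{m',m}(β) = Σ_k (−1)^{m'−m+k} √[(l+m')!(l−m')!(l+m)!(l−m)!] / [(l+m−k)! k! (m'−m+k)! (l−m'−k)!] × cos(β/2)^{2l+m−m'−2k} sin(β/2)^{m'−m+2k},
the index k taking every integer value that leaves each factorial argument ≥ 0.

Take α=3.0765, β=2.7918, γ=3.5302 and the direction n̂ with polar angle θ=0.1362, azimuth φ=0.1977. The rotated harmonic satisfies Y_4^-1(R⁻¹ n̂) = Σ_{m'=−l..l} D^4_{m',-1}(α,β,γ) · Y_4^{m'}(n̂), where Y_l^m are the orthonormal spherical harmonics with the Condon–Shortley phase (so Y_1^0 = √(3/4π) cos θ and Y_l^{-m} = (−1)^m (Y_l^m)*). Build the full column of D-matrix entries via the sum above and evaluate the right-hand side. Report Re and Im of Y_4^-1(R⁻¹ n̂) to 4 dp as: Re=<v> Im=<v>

Re=-0.3612 Im=-0.0834

Need the full column D^4_{m',-1} for m'=−4..4 at α=3.0765, β=2.7918, γ=3.5302.
cos(β/2)=0.174006, sin(β/2)=0.984745
d^4_{-4,-1}: single k=3 term ⇒ +0.001140;  D = -0.001131-0.000146i
d^4_{-3,-1}: k∈[2..3] ⇒ +0.000214 -0.011404 = -0.011191;  D = -0.010982-0.002150i
d^4_{-2,-1}: k∈[1..3] ⇒ +0.000020 -0.003231 +0.068996 = +0.065785;  D = -0.063601-0.016812i
d^4_{-1,-1}: k∈[0..3] ⇒ +0.000001 -0.000404 +0.025863 -0.276102 = -0.250643;  D = -0.237640-0.079680i
d^4_{0,-1}: k∈[0..3] ⇒ -0.000021 +0.004088 -0.130911 +0.698787 = +0.571941;  D = -0.529296-0.216709i
d^4_{1,-1}: k∈[0..3] ⇒ +0.000269 -0.025863 +0.414154 -0.884278 = -0.495718;  D = -0.445567-0.217270i
d^4_{2,-1}: k∈[0..2] ⇒ -0.002154 +0.103495 -0.662927 = -0.561587;  D = +0.487692+0.278453i
d^4_{3,-1}: k∈[0..1] ⇒ +0.011404 -0.219150 = -0.207745;  D = -0.173327-0.114524i
d^4_{4,-1}: single k=0 term ⇒ -0.036509;  D = +0.029087+0.022065i
Y_4^{m'}(θ=0.1362,φ=0.1977) and Σ D·Y over m':
  (-0.0011-0.0001i)·(+0.0001-0.0001i)  (-0.0110-0.0022i)·(+0.0026-0.0017i)  (-0.0636-0.0168i)·(+0.0334-0.0139i)  (-0.2376-0.0797i)·(+0.2416-0.0484i)  (-0.5293-0.2167i)·(+0.7695+0.0000i)  (-0.4456-0.2173i)·(-0.2416-0.0484i)  (+0.4877+0.2785i)·(+0.0334+0.0139i)  (-0.1733-0.1145i)·(-0.0026-0.0017i)  (+0.0291+0.0221i)·(+0.0001+0.0001i)
Y_4^-1(R⁻¹ n̂) = -0.361185-0.083425i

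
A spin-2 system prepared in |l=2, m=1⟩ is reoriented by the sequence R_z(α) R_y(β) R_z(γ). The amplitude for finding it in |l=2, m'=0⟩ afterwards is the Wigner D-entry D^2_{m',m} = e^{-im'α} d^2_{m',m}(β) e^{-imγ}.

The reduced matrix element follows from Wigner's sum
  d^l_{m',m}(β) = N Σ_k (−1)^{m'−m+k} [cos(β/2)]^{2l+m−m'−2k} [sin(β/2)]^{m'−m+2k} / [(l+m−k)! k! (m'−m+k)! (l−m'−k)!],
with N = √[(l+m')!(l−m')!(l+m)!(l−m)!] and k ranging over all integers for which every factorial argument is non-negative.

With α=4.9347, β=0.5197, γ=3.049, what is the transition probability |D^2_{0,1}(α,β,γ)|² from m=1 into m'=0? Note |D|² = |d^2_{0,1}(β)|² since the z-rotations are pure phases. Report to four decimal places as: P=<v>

Split into d^2_{0,1}(β=0.5197) × two z-phases.
c=cos(0.5197/2)=0.966429, s=sin(0.5197/2)=0.256936; N=√[2·2·6·1]=4.898979
The bounds max(0,m−m')=1 and min(l+m,l−m')=2 give 2 terms
  k=1: (−1)^0·4.8990/(2)·0.9664^3·0.2569^1 = +0.568080
  k=2: (−1)^1·4.8990/(2)·0.9664^1·0.2569^3 = -0.040153
d^2_{0,1}(0.5197) = +0.568080 -0.040153 = +0.527926
|D^2_{0,1}|² = |d^2_{0,1}(β)|² = (+0.527926)² = 0.278706 (the z-rotation phases have unit modulus)

P=0.2787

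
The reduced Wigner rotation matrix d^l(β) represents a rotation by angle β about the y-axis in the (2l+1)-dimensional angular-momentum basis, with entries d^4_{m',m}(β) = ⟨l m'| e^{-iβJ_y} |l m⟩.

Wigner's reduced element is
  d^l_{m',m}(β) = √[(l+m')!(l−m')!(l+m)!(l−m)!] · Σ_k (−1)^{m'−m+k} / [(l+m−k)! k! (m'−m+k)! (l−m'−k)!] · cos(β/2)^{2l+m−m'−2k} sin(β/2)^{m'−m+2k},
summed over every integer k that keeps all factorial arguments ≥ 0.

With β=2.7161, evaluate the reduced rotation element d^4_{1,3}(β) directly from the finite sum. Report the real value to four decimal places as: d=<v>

d=-0.0233

d^4_{1,3}(β=2.7161) via Wigner's sum:
With c≡cos(β/2)=0.211145 and s≡sin(β/2)=0.977455, N=[120·6·5040·1]^{1/2}=1904.940944
The bounds max(0,m−m')=2 and min(l+m,l−m')=3 give 2 terms
  k=2: (−1)^0·1904.9409/(240)·0.2111^6·0.9775^2 = +0.000672
  k=3: (−1)^1·1904.9409/(144)·0.2111^4·0.9775^4 = -0.024001
d^4_{1,3}(2.7161) = +0.000672 -0.024001 = -0.023329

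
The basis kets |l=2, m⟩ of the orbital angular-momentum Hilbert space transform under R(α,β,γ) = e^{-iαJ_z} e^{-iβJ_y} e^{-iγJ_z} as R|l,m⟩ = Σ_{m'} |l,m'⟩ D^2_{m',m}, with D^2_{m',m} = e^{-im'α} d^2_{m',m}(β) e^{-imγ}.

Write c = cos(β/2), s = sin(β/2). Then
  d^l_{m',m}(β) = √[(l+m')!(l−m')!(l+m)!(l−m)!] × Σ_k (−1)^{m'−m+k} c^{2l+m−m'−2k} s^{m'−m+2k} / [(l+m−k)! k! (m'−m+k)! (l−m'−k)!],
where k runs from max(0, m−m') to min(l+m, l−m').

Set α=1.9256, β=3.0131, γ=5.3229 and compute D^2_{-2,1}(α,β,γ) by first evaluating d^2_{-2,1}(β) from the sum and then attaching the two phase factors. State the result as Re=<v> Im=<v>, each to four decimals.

Re=0.0126 Im=-0.1270

D^2_{-2,1}(1.9256,3.0131,5.3229) = e^{-i·-2·1.9256}·d^2_{-2,1}(3.0131)·e^{-i·1·5.3229}. Compute d first:
With c≡cos(β/2)=0.064202 and s≡sin(β/2)=0.997937, N=[1·24·6·1]^{1/2}=12.000000
k: max(0,(1)−(-2))=3 … min(2+(1),2−(-2))=3
  k=3: (−1)^0·12.0000/(6)·0.0642^1·0.9979^3 = +0.127611
d^2_{-2,1}(3.0131) = +0.127611
Phases: e^{-i·(-2)·1.9256}=-0.758618-0.651536i, e^{-i·(1)·5.3229}=+0.573286+0.819355i ⇒ D=+0.012625-0.126985i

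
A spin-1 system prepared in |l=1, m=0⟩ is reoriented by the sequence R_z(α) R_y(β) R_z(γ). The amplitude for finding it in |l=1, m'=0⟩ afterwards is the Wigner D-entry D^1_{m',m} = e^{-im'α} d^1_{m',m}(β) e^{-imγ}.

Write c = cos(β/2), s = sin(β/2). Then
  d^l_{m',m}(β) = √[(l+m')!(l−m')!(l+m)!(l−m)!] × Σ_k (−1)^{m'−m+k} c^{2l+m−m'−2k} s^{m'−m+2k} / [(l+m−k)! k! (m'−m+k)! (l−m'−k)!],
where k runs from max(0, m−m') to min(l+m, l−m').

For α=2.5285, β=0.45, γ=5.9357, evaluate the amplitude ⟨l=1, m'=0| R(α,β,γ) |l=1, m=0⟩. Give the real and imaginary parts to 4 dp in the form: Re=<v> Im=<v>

Re=0.9004 Im=0.0000

D^1_{0,0}(2.5285,0.45,5.9357) = e^{-i·0·2.5285}·d^1_{0,0}(0.45)·e^{-i·0·5.9357}. Compute d first:
Half-angle: c=0.974794, s=0.223106. N=√(1·1·1·1)=1.000000
Admissible k: 0..1 (factorial args all ≥0)
  k=0: (−1)^0·1.0000/(1)·0.9748^2·0.2231^0 = +0.950224
  k=1: (−1)^1·1.0000/(1)·0.9748^0·0.2231^2 = -0.049776
d^1_{0,0}(0.45) = +0.950224 -0.049776 = +0.900447
Attach z-rotation phases: D = e^{-i(0)(2.5285)}·(+0.900447)·e^{-i(0)(5.9357)} = +0.900447+0.000000i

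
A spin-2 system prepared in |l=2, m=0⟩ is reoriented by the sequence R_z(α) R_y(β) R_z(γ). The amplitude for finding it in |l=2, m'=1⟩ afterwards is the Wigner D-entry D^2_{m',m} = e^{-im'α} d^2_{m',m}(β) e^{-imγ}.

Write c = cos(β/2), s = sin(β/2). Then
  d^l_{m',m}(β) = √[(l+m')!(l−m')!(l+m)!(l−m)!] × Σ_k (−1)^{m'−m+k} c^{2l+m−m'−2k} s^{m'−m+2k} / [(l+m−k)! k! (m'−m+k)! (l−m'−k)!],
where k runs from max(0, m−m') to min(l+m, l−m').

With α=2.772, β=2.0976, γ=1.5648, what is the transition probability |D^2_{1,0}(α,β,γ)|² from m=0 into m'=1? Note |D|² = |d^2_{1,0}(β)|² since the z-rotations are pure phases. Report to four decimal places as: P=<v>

First d^2_{1,0}(β=2.0976), then the phase factors e^{-i(1)α} and e^{-i(0)γ}:
Half-angle: c=0.498612, s=0.866826. N=√(6·1·2·2)=4.898979
Admissible k: 0..1 (factorial args all ≥0)
  k=0: (−1)^1·4.8990/(2)·0.4986^3·0.8668^1 = -0.263205
  k=1: (−1)^2·4.8990/(2)·0.4986^1·0.8668^3 = +0.795487
d^2_{1,0}(2.0976) = -0.263205 +0.795487 = +0.532282
|D^2_{1,0}|² = |d^2_{1,0}(β)|² = (+0.532282)² = 0.283324 (the z-rotation phases have unit modulus)

P=0.2833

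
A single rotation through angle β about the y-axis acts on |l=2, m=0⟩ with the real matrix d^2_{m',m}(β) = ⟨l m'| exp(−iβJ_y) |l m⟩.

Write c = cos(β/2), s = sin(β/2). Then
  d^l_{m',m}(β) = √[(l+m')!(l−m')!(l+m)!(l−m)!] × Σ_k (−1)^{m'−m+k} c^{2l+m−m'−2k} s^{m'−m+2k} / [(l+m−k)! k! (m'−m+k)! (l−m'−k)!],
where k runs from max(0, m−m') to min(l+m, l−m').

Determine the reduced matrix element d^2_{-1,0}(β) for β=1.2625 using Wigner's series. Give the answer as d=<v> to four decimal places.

d^2_{-1,0}(β=1.2625) via Wigner's sum:
c=cos(1.2625/2)=0.807290, s=sin(1.2625/2)=0.590154; N=√[1·6·2·2]=4.898979
k∈{1,2} keeps every argument non-negative
  k=1: (−1)^0·4.8990/(2)·0.8073^3·0.5902^1 = +0.760555
  k=2: (−1)^1·4.8990/(2)·0.8073^1·0.5902^3 = -0.406445
d^2_{-1,0}(1.2625) = +0.760555 -0.406445 = +0.354110

d=0.3541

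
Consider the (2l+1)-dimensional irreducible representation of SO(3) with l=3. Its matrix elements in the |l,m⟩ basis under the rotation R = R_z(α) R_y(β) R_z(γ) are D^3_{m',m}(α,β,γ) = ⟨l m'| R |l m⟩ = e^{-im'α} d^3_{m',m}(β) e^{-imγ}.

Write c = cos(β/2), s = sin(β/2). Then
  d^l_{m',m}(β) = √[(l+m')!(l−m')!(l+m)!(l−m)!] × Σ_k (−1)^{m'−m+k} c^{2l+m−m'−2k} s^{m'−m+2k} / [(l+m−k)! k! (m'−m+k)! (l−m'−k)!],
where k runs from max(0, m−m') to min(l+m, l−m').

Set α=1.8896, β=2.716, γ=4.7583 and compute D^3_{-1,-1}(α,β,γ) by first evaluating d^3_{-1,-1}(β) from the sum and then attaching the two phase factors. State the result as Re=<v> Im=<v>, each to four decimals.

Re=0.2141 Im=0.0817

Split into d^3_{-1,-1}(β=2.716) × two z-phases.
With c≡cos(β/2)=0.211194 and s≡sin(β/2)=0.977444, N=[2·24·2·24]^{1/2}=48.000000
k∈{0,1,2} keeps every argument non-negative
  k=0: (−1)^0·48.0000/(48)·0.2112^6·0.9774^0 = +0.000089
  k=1: (−1)^1·48.0000/(6)·0.2112^4·0.9774^2 = -0.015205
  k=2: (−1)^2·48.0000/(8)·0.2112^2·0.9774^4 = +0.244277
d^3_{-1,-1}(2.716) = +0.000089 -0.015205 +0.244277 = +0.229160
D = (-0.313431+0.949611i)·(+0.229160)·(+0.045895-0.998946i) = +0.214087+0.081737i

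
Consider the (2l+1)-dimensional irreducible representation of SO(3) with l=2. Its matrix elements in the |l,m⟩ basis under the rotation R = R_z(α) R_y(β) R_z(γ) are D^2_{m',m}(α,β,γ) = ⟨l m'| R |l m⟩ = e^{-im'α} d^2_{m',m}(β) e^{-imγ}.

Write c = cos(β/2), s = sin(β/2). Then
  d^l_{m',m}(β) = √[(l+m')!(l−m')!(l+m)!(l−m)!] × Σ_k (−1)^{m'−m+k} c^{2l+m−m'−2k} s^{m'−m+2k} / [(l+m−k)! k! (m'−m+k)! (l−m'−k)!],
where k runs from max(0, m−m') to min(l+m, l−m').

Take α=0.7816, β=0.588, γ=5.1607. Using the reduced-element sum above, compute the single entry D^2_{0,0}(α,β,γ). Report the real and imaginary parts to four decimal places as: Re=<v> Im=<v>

Re=0.5385 Im=0.0000

First d^2_{0,0}(β=0.588), then the phase factors e^{-i(0)α} and e^{-i(0)γ}:
c=cos(0.588/2)=0.957092, s=sin(0.588/2)=0.289783; N=√[2·2·2·2]=4.000000
k∈{0,1,2} keeps every argument non-negative
  k=0: (−1)^0·4.0000/(4)·0.9571^4·0.2898^0 = +0.839103
  k=1: (−1)^1·4.0000/(1)·0.9571^2·0.2898^2 = -0.307690
  k=2: (−1)^2·4.0000/(4)·0.9571^0·0.2898^4 = +0.007052
d^2_{0,0}(0.588) = +0.839103 -0.307690 +0.007052 = +0.538465
D = (+1.000000+0.000000i)·(+0.538465)·(+1.000000+0.000000i) = +0.538465+0.000000i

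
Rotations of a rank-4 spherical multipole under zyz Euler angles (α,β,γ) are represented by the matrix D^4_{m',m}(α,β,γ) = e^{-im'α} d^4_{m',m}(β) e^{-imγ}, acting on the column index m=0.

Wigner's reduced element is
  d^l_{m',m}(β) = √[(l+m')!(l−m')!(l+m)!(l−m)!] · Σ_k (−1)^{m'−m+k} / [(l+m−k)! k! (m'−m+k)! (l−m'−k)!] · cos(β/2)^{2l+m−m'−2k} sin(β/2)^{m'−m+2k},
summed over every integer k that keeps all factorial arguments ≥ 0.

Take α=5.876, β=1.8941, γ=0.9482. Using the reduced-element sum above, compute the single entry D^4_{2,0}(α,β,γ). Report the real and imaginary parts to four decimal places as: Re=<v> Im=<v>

D^4_{2,0}(5.876,1.8941,0.9482) = e^{-i·2·5.876}·d^4_{2,0}(1.8941)·e^{-i·0·0.9482}. Compute d first:
With c≡cos(β/2)=0.584080 and s≡sin(β/2)=0.811696, N=[720·2·24·24]^{1/2}=910.735966
k: max(0,(0)−(2))=0 … min(4+(0),4−(2))=2
  k=0: (−1)^2·910.7360/(96)·0.5841^6·0.8117^2 = +0.248166
  k=1: (−1)^3·910.7360/(36)·0.5841^4·0.8117^4 = -1.278066
  k=2: (−1)^4·910.7360/(96)·0.5841^2·0.8117^6 = +0.925607
d^4_{2,0}(1.8941) = +0.248166 -1.278066 +0.925607 = -0.104293
Phases: e^{-i·(2)·5.876}=+0.686326+0.727294i, e^{-i·(0)·0.9482}=+1.000000+0.000000i ⇒ D=-0.071579-0.075852i

Re=-0.0716 Im=-0.0759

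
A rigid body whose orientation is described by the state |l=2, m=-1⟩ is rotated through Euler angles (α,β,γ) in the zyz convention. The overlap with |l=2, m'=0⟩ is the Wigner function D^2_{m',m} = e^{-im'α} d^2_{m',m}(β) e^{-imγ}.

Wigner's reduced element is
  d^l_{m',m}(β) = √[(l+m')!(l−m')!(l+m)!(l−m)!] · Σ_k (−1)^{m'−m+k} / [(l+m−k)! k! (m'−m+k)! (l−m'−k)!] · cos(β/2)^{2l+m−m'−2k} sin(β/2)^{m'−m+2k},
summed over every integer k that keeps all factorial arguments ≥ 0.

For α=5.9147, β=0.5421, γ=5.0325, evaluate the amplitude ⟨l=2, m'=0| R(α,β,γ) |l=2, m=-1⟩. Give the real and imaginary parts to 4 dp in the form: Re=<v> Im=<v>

Re=-0.1703 Im=0.5138

First d^2_{0,-1}(β=0.5421), then the phase factors e^{-i(0)α} and e^{-i(-1)γ}:
With c≡cos(β/2)=0.963490 and s≡sin(β/2)=0.267743, N=[2·2·1·6]^{1/2}=4.898979
The bounds max(0,m−m')=0 and min(l+m,l−m')=1 give 2 terms
  k=0: (−1)^1·4.8990/(2)·0.9635^3·0.2677^1 = -0.586592
  k=1: (−1)^2·4.8990/(2)·0.9635^1·0.2677^3 = +0.045298
d^2_{0,-1}(0.5421) = -0.586592 +0.045298 = -0.541294
D = (+1.000000+0.000000i)·(-0.541294)·(+0.314672-0.949200i) = -0.170330+0.513797i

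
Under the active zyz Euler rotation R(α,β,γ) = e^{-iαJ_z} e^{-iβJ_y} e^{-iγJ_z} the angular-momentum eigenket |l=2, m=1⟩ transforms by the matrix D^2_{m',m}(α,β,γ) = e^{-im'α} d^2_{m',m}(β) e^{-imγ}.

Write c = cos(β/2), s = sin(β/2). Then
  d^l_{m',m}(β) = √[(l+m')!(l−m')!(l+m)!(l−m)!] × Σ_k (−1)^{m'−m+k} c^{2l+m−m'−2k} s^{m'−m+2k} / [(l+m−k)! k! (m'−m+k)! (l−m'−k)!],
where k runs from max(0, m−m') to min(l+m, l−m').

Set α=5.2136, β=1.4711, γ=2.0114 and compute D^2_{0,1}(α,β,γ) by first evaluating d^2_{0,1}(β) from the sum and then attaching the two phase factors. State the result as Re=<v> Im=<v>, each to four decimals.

Re=-0.0517 Im=-0.1097

Split into d^2_{0,1}(β=1.4711) × two z-phases.
Half-angle: c=0.741462, s=0.670995. N=√(2·2·6·1)=4.898979
k: max(0,(1)−(0))=1 … min(2+(1),2−(0))=2
  k=1: (−1)^0·4.8990/(2)·0.7415^3·0.6710^1 = +0.669979
  k=2: (−1)^1·4.8990/(2)·0.7415^1·0.6710^3 = -0.548684
d^2_{0,1}(1.4711) = +0.669979 -0.548684 = +0.121295
Attach z-rotation phases: D = e^{-i(0)(5.2136)}·(+0.121295)·e^{-i(1)(2.0114)} = -0.051731-0.109711i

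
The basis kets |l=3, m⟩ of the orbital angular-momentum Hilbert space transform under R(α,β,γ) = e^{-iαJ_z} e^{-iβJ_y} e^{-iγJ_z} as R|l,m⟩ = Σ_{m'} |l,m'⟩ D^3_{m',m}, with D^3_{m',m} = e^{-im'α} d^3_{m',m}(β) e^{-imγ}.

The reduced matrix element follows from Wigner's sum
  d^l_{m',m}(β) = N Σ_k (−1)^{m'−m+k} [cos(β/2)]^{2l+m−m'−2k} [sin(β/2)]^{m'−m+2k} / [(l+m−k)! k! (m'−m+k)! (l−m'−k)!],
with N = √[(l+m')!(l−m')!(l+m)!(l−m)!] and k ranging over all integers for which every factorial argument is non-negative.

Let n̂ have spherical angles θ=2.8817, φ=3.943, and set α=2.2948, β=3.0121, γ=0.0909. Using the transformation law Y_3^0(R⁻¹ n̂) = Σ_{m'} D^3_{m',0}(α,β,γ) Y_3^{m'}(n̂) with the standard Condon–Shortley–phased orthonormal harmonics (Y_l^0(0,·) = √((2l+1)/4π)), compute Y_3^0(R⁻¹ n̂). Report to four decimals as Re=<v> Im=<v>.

Need the full column D^3_{m',0} for m'=−3..3 at α=2.2948, β=3.0121, γ=0.0909.
cos(β/2)=0.064701, sin(β/2)=0.997905
d^3_{-3,0}: single k=3 term ⇒ +0.001204;  D = +0.000993+0.000681i
d^3_{-2,0}: k∈[2..3] ⇒ +0.000096 -0.022737 = -0.022642;  D = +0.002773+0.022471i
d^3_{-1,0}: k∈[1..3] ⇒ +0.000004 -0.002797 +0.221793 = +0.219000;  D = -0.145063+0.164066i
d^3_{0,0}: k∈[0..3] ⇒ +0.000000 -0.000157 +0.037361 -0.987494 = -0.950289;  D = -0.950289+0.000000i
d^3_{1,0}: k∈[0..2] ⇒ -0.000004 +0.002797 -0.221793 = -0.219000;  D = +0.145063+0.164066i
d^3_{2,0}: k∈[0..1] ⇒ +0.000096 -0.022737 = -0.022642;  D = +0.002773-0.022471i
d^3_{3,0}: single k=0 term ⇒ -0.001204;  D = -0.000993+0.000681i
Y_3^{m'}(θ=2.8817,φ=3.943) and Σ D·Y over m':
  (+0.0010+0.0007i)·(+0.0052+0.0048i)  (+0.0028+0.0225i)·(+0.0021+0.0652i)  (-0.1451+0.1641i)·(-0.2120+0.2189i)  (-0.9503+0.0000i)·(-0.6022+0.0000i)  (+0.1451+0.1641i)·(+0.2120+0.2189i)  (+0.0028-0.0225i)·(+0.0021-0.0652i)  (-0.0010+0.0007i)·(-0.0052+0.0048i)
Y_3^0(R⁻¹ n̂) = +0.559036+0.000000i

Re=0.5590 Im=0.0000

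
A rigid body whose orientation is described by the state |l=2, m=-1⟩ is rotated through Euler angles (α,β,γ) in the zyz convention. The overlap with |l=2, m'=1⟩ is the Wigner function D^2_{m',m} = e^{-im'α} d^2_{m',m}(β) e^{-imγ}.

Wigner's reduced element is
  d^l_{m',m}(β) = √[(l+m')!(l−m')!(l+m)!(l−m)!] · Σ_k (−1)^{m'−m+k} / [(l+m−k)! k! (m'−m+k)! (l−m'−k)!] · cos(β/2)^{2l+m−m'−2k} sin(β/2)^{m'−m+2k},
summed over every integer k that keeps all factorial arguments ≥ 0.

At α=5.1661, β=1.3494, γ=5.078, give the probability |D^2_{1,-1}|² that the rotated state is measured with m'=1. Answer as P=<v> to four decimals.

Split into d^2_{1,-1}(β=1.3494) × two z-phases.
With c≡cos(β/2)=0.780894 and s≡sin(β/2)=0.624663, N=[6·1·1·6]^{1/2}=6.000000
k∈{0,1} keeps every argument non-negative
  k=0: (−1)^2·6.0000/(2)·0.7809^2·0.6247^2 = +0.713834
  k=1: (−1)^3·6.0000/(6)·0.7809^0·0.6247^4 = -0.152259
d^2_{1,-1}(1.3494) = +0.713834 -0.152259 = +0.561575
|D^2_{1,-1}|² = |d^2_{1,-1}(β)|² = (+0.561575)² = 0.315367 (the z-rotation phases have unit modulus)

P=0.3154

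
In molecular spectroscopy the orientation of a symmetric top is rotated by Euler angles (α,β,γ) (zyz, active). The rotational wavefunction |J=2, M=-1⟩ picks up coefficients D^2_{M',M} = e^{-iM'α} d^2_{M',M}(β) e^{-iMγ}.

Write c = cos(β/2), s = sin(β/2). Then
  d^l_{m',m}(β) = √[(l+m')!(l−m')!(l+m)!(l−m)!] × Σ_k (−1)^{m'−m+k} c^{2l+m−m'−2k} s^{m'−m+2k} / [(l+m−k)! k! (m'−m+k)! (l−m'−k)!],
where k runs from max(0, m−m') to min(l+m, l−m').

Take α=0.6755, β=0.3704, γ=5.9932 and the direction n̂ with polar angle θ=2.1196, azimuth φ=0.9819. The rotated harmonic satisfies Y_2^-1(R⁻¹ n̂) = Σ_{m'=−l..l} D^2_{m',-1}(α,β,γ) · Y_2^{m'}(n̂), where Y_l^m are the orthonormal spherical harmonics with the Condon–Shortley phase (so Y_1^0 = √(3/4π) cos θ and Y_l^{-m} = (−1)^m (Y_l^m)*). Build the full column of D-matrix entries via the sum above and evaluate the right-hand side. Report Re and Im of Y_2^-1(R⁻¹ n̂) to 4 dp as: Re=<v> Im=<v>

Need the full column D^2_{m',-1} for m'=−2..2 at α=0.6755, β=0.3704, γ=5.9932.
cos(β/2)=0.982899, sin(β/2)=0.184143
d^2_{-2,-1}: single k=1 term ⇒ +0.349714;  D = +0.170656+0.305248i
d^2_{-1,-1}: k∈[0..1] ⇒ +0.933332 -0.098277 = +0.835056;  D = +0.773767+0.314011i
d^2_{0,-1}: k∈[0..1] ⇒ -0.428310 +0.015033 = -0.413277;  D = -0.396022+0.118172i
d^2_{1,-1}: k∈[0..1] ⇒ +0.098277 -0.001150 = +0.097127;  D = +0.055267-0.079870i
d^2_{2,-1}: single k=0 term ⇒ -0.012275;  D = +0.000861+0.012244i
Y_2^{m'}(θ=2.1196,φ=0.9819) and Σ D·Y over m':
  (+0.1707+0.3052i)·(-0.1077-0.2597i)  (+0.7738+0.3140i)·(-0.1910+0.2859i)  (-0.3960+0.1182i)·(-0.0579+0.0000i)  (+0.0553-0.0799i)·(+0.1910+0.2859i)  (+0.0009+0.0122i)·(-0.1077+0.2597i)
Y_2^-1(R⁻¹ n̂) = -0.123600+0.076682i

Re=-0.1236 Im=0.0767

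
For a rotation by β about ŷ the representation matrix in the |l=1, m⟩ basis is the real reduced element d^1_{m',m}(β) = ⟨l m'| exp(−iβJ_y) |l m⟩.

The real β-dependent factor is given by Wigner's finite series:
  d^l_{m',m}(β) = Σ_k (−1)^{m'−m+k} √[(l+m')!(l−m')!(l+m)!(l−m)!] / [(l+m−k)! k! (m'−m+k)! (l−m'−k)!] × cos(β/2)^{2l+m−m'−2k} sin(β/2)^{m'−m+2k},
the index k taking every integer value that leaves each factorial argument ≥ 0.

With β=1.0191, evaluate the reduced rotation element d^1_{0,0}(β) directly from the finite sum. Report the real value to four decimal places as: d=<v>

d^1_{0,0}(β=1.0191) via Wigner's sum:
c=cos(1.0191/2)=0.872964, s=sin(1.0191/2)=0.487784; N=√[1·1·1·1]=1.000000
Admissible k: 0..1 (factorial args all ≥0)
  k=0: (−1)^0·1.0000/(1)·0.8730^2·0.4878^0 = +0.762066
  k=1: (−1)^1·1.0000/(1)·0.8730^0·0.4878^2 = -0.237934
d^1_{0,0}(1.0191) = +0.762066 -0.237934 = +0.524133

d=0.5241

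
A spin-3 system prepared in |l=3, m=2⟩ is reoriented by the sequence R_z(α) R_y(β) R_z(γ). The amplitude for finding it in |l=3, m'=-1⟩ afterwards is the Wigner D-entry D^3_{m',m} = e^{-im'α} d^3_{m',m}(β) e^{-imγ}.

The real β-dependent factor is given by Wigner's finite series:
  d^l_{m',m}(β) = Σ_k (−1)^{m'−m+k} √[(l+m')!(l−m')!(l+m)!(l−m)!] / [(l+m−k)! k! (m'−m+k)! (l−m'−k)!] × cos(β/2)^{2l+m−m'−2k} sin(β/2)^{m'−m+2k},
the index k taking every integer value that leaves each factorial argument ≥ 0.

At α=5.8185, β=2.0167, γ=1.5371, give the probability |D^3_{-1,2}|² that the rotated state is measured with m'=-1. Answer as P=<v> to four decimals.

Split into d^3_{-1,2}(β=2.0167) × two z-phases.
c=cos(2.0167/2)=0.533257, s=sin(2.0167/2)=0.845953; N=√[2·24·120·1]=75.894664
k: max(0,(2)−(-1))=3 … min(3+(2),3−(-1))=4
  k=3: (−1)^0·75.8947/(12)·0.5333^3·0.8460^3 = +0.580603
  k=4: (−1)^1·75.8947/(24)·0.5333^1·0.8460^5 = -0.730581
d^3_{-1,2}(2.0167) = +0.580603 -0.730581 = -0.149978
|D^3_{-1,2}|² = |d^3_{-1,2}(β)|² = (-0.149978)² = 0.022493 (the z-rotation phases have unit modulus)

P=0.0225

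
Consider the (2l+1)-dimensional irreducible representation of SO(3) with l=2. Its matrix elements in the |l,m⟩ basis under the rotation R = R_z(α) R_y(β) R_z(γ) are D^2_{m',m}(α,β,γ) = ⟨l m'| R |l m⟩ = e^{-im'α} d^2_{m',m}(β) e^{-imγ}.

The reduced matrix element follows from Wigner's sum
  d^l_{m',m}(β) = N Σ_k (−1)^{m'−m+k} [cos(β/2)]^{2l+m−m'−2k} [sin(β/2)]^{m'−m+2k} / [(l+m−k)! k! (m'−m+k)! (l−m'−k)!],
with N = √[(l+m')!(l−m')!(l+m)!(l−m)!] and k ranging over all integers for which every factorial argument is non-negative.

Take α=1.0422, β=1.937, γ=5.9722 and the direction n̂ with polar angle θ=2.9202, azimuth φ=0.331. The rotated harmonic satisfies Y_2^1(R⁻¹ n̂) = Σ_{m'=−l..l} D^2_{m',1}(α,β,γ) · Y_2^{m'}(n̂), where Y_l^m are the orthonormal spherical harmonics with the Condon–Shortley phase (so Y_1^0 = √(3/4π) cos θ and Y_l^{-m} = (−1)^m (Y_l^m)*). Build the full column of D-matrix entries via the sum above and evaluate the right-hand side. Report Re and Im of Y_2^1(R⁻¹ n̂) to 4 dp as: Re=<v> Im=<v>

Re=-0.3331 Im=-0.0484

Need the full column D^2_{m',1} for m'=−2..2 at α=1.0422, β=1.937, γ=5.9722.
cos(β/2)=0.566536, sin(β/2)=0.824037
d^2_{-2,1}: single k=3 term ⇒ +0.634012;  D = -0.465535+0.430405i
d^2_{-1,1}: k∈[2..3] ⇒ +0.653838 -0.461091 = +0.192747;  D = +0.041614+0.188201i
d^2_{0,1}: k∈[1..2] ⇒ +0.367033 -0.776503 = -0.409470;  D = -0.389829-0.125296i
d^2_{1,1}: k∈[0..1] ⇒ +0.103017 -0.653838 = -0.550820;  D = -0.410011+0.367824i
d^2_{2,1}: single k=0 term ⇒ -0.299681;  D = +0.060306+0.293551i
Y_2^{m'}(θ=2.9202,φ=0.331) and Σ D·Y over m':
  (-0.4655+0.4304i)·(+0.0147-0.0114i)  (+0.0416+0.1882i)·(-0.1565+0.0538i)  (-0.3898-0.1253i)·(+0.5852+0.0000i)  (-0.4100+0.3678i)·(+0.1565+0.0538i)  (+0.0603+0.2936i)·(+0.0147+0.0114i)
Y_2^1(R⁻¹ n̂) = -0.333092-0.048363i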